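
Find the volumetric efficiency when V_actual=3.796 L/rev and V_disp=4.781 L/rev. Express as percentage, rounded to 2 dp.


eta_v = (V_actual / V_disp) * 100
Ratio = 3.796 / 4.781 = 0.7940
eta_v = 0.7940 * 100 = 79.40%


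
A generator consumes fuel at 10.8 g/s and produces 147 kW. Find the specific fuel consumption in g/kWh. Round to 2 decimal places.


SFC = (mf / BP) * 3600
Rate = 10.8 / 147 = 0.073469 g/(s*kW)
SFC = 0.073469 * 3600 = 264.49 g/kWh


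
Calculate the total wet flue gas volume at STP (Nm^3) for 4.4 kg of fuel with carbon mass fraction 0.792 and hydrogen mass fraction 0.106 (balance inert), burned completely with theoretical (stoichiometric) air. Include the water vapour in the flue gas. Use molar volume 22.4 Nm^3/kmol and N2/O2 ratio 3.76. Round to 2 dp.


Per kg fuel: CO2 = (C/12 kmol)*22.4 = (0.792/12)*22.4 = 1.47840 Nm^3
Per kg fuel: H2O = (H/2 kmol)*22.4 = (0.106/2)*22.4 = 1.18720 Nm^3
O2 needed per kg fuel = C/12 + H/4 = 0.792/12 + 0.106/4 = 0.09250000 kmol
Per kg fuel: N2 = O2*3.76*22.4 = 0.09250000*3.76*22.4 = 7.79072 Nm^3
Total per kg = 1.47840 + 1.18720 + 7.79072 = 10.45632 Nm^3
Total = 10.45632 * 4.4 = 46.01 Nm^3


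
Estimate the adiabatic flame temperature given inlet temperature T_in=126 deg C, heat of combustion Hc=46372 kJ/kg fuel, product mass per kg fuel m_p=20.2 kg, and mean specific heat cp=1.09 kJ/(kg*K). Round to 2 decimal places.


T_ad = T_in + Hc / (m_p * cp)
Denominator = 20.2 * 1.09 = 22.0180
Temperature rise = 46372 / 22.0180 = 2106.10 K
T_ad = 126 + 2106.10 = 2232.10 deg C


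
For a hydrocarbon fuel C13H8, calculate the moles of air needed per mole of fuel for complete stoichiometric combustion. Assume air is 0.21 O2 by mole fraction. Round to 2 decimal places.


Balanced combustion: C13H8 + 15 O2 -> 13 CO2 + 4 H2O
O2 needed = C + H/4 = 13 + 8/4 = 15.00 moles
Air moles = O2 / 0.21 = 15.00 / 0.21 = 71.43 moles air


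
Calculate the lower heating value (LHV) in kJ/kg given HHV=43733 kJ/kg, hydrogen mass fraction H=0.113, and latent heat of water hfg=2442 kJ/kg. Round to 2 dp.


LHV = HHV - hfg * 9 * H
Water correction = 2442 * 9 * 0.113 = 2483.514 kJ/kg
LHV = 43733 - 2483.514 = 41249.49 kJ/kg


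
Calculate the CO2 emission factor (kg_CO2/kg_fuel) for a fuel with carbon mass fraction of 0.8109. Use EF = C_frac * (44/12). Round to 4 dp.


EF = C_frac * (M_CO2 / M_C)
EF = 0.8109 * (44/12)
EF = 0.8109 * 3.666667 = 2.9733 kg_CO2/kg_fuel


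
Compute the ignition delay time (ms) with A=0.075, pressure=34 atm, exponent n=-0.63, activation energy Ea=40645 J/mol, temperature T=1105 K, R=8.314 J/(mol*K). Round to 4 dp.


tau = A * P^n * exp(Ea/(R*T))
P^n = 34^(-0.63) = 0.10843470
Ea/(R*T) = 40645/(8.314*1105) = 4.424201
exp(Ea/(R*T)) = 83.446090
tau = 0.075 * 0.10843470 * 83.446090 = 0.6786 ms


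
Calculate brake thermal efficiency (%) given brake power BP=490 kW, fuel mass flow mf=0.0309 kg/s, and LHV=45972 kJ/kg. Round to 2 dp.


eta_BTE = (BP / (mf * LHV)) * 100
Denominator = 0.0309 * 45972 = 1420.5348 kW
eta_BTE = (490 / 1420.5348) * 100 = 34.49%


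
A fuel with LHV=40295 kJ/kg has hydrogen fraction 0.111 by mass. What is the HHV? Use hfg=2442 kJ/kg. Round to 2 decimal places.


HHV = LHV + hfg * 9 * H
Water addition = 2442 * 9 * 0.111 = 2439.558 kJ/kg
HHV = 40295 + 2439.558 = 42734.56 kJ/kg


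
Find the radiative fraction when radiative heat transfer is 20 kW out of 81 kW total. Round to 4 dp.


f_rad = Q_rad / Q_total
f_rad = 20 / 81 = 0.2469


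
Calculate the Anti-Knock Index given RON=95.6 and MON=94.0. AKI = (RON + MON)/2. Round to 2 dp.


AKI = (RON + MON) / 2
AKI = (95.6 + 94.0) / 2
AKI = 189.6 / 2 = 94.80


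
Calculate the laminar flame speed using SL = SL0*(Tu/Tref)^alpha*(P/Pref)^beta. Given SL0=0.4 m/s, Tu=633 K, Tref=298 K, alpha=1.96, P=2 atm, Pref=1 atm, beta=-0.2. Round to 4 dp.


SL = SL0 * (Tu/Tref)^alpha * (P/Pref)^beta
T ratio = 633/298 = 2.12416107
(T ratio)^alpha = 2.12416107^1.96 = 4.378117
(P/Pref)^beta = 2^(-0.2) = 0.870551
SL = 0.4 * 4.378117 * 0.870551 = 1.5245 m/s


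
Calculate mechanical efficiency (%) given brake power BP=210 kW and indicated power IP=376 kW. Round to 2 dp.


eta_mech = (BP / IP) * 100
Ratio = 210 / 376 = 0.5585
eta_mech = 0.5585 * 100 = 55.85%


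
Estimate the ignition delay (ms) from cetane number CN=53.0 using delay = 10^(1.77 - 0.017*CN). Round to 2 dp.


delay = 10^(1.77 - 0.017*CN)
Exponent = 1.77 - 0.017*53.0 = 0.8690
delay = 10^0.8690 = 7.40 ms


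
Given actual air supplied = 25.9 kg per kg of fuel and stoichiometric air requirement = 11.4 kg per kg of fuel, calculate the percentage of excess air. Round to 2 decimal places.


Excess air = actual - stoichiometric = 25.9 - 11.4 = 14.50 kg/kg fuel
Excess air % = (excess / stoich) * 100 = (14.50 / 11.4) * 100 = 127.19%


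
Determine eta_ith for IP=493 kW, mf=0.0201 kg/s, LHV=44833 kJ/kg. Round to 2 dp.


eta_ith = (IP / (mf * LHV)) * 100
Denominator = 0.0201 * 44833 = 901.1433 kW
eta_ith = (493 / 901.1433) * 100 = 54.71%


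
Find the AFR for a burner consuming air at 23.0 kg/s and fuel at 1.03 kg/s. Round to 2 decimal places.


AFR = m_air / m_fuel
AFR = 23.0 / 1.03 = 22.33


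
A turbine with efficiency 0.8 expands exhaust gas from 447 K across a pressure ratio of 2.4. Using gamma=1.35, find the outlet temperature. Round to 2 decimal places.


T_out = T_in * (1 - eta * (1 - PR^(-(gamma-1)/gamma)))
Exponent = -(1.35-1)/1.35 = -0.25925926
PR^exp = 2.4^(-0.25925926) = 0.79694200
Factor = 1 - 0.8*(1 - 0.79694200) = 0.83755360
T_out = 447 * 0.83755360 = 374.39 K


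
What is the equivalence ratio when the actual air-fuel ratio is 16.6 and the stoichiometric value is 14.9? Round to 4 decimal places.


phi = AFR_stoich / AFR_actual
phi = 14.9 / 16.6 = 0.8976


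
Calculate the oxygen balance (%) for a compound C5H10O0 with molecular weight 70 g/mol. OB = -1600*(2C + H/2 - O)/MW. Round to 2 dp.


OB = -1600 * (2C + H/2 - O) / MW
Inner = 2*5 + 10/2 - 0 = 15.00
OB = -1600 * 15.00 / 70 = -342.86%


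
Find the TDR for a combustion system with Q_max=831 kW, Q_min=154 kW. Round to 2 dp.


TDR = Q_max / Q_min
TDR = 831 / 154 = 5.40


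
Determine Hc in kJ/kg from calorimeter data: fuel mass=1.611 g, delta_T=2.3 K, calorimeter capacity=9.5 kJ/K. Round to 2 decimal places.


Hc = C_cal * delta_T / m_fuel
Q_released = 9.5 * 2.3 = 21.8500 kJ
m_fuel = 1.611 g = 1.611/1000 kg = 0.001611 kg
Hc = 21.8500 / 0.001611 = 13563.00 kJ/kg


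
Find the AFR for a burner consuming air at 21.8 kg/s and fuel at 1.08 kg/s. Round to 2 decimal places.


AFR = m_air / m_fuel
AFR = 21.8 / 1.08 = 20.19


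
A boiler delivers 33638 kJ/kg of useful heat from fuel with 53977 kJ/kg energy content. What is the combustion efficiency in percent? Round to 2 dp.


Efficiency = (Q_useful / Q_fuel) * 100
Efficiency = (33638 / 53977) * 100
Efficiency = 0.6232 * 100 = 62.32%


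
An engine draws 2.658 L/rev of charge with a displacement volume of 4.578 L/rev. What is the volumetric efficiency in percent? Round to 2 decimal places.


eta_v = (V_actual / V_disp) * 100
Ratio = 2.658 / 4.578 = 0.5806
eta_v = 0.5806 * 100 = 58.06%


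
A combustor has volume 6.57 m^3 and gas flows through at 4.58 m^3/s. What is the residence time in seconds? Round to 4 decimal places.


tau = V / Q_flow
tau = 6.57 / 4.58 = 1.4345 s


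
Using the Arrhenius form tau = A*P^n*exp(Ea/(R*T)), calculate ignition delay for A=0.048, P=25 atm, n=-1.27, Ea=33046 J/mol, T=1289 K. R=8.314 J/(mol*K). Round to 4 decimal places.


tau = A * P^n * exp(Ea/(R*T))
P^n = 25^(-1.27) = 0.01677321
Ea/(R*T) = 33046/(8.314*1289) = 3.083585
exp(Ea/(R*T)) = 21.836552
tau = 0.048 * 0.01677321 * 21.836552 = 0.0176 ms


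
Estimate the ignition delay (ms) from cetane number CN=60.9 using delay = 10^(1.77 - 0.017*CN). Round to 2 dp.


delay = 10^(1.77 - 0.017*CN)
Exponent = 1.77 - 0.017*60.9 = 0.7347
delay = 10^0.7347 = 5.43 ms


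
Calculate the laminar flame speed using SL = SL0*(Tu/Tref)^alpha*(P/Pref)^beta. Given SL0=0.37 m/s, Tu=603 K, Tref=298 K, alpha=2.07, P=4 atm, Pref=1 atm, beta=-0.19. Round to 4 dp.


SL = SL0 * (Tu/Tref)^alpha * (P/Pref)^beta
T ratio = 603/298 = 2.02348993
(T ratio)^alpha = 2.02348993^2.07 = 4.301592
(P/Pref)^beta = 4^(-0.19) = 0.768438
SL = 0.37 * 4.301592 * 0.768438 = 1.2230 m/s


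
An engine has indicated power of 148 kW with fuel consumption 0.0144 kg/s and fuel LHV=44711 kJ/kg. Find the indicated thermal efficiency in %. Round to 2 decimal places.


eta_ith = (IP / (mf * LHV)) * 100
Denominator = 0.0144 * 44711 = 643.8384 kW
eta_ith = (148 / 643.8384) * 100 = 22.99%


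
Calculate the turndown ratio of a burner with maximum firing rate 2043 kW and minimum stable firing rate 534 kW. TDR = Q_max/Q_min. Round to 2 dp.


TDR = Q_max / Q_min
TDR = 2043 / 534 = 3.83


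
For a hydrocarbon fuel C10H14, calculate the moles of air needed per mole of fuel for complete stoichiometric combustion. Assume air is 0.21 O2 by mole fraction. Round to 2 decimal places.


Balanced combustion: C10H14 + 13.5 O2 -> 10 CO2 + 7 H2O
O2 needed = C + H/4 = 10 + 14/4 = 13.50 moles
Air moles = O2 / 0.21 = 13.50 / 0.21 = 64.29 moles air


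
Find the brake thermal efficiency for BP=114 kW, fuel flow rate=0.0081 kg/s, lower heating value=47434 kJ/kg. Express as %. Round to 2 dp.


eta_BTE = (BP / (mf * LHV)) * 100
Denominator = 0.0081 * 47434 = 384.2154 kW
eta_BTE = (114 / 384.2154) * 100 = 29.67%


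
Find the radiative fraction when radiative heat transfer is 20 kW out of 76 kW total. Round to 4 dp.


f_rad = Q_rad / Q_total
f_rad = 20 / 76 = 0.2632


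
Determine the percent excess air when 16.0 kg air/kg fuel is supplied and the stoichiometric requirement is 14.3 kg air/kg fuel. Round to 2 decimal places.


Excess air = actual - stoichiometric = 16.0 - 14.3 = 1.70 kg/kg fuel
Excess air % = (excess / stoich) * 100 = (1.70 / 14.3) * 100 = 11.89%


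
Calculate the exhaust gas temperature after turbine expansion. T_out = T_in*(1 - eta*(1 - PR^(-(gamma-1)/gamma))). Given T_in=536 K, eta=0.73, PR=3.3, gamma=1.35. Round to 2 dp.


T_out = T_in * (1 - eta * (1 - PR^(-(gamma-1)/gamma)))
Exponent = -(1.35-1)/1.35 = -0.25925926
PR^exp = 3.3^(-0.25925926) = 0.73378775
Factor = 1 - 0.73*(1 - 0.73378775) = 0.80566506
T_out = 536 * 0.80566506 = 431.84 K


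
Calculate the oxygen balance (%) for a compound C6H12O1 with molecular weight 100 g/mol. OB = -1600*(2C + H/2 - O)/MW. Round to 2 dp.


OB = -1600 * (2C + H/2 - O) / MW
Inner = 2*6 + 12/2 - 1 = 17.00
OB = -1600 * 17.00 / 100 = -272.00%


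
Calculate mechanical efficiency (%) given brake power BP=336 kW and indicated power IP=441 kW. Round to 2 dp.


eta_mech = (BP / IP) * 100
Ratio = 336 / 441 = 0.7619
eta_mech = 0.7619 * 100 = 76.19%


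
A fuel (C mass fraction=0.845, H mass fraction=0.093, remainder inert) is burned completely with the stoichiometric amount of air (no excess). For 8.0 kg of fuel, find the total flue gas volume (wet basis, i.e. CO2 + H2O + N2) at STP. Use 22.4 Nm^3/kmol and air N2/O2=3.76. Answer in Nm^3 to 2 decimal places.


Per kg fuel: CO2 = (C/12 kmol)*22.4 = (0.845/12)*22.4 = 1.57733 Nm^3
Per kg fuel: H2O = (H/2 kmol)*22.4 = (0.093/2)*22.4 = 1.04160 Nm^3
O2 needed per kg fuel = C/12 + H/4 = 0.845/12 + 0.093/4 = 0.09366667 kmol
Per kg fuel: N2 = O2*3.76*22.4 = 0.09366667*3.76*22.4 = 7.88898 Nm^3
Total per kg = 1.57733 + 1.04160 + 7.88898 = 10.50791 Nm^3
Total = 10.50791 * 8.0 = 84.06 Nm^3


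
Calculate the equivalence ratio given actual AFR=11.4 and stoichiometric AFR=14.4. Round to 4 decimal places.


phi = AFR_stoich / AFR_actual
phi = 14.4 / 11.4 = 1.2632


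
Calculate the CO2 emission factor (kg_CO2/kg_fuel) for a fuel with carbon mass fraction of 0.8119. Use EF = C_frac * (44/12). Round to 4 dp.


EF = C_frac * (M_CO2 / M_C)
EF = 0.8119 * (44/12)
EF = 0.8119 * 3.666667 = 2.9770 kg_CO2/kg_fuel


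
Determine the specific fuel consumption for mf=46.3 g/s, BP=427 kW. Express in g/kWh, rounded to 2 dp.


SFC = (mf / BP) * 3600
Rate = 46.3 / 427 = 0.108431 g/(s*kW)
SFC = 0.108431 * 3600 = 390.35 g/kWh


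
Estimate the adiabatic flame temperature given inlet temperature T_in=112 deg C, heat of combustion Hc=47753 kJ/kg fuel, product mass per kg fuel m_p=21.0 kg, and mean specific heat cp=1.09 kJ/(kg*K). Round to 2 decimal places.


T_ad = T_in + Hc / (m_p * cp)
Denominator = 21.0 * 1.09 = 22.8900
Temperature rise = 47753 / 22.8900 = 2086.19 K
T_ad = 112 + 2086.19 = 2198.19 deg C


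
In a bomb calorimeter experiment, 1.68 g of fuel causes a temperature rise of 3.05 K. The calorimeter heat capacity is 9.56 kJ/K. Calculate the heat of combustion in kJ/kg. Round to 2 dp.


Hc = C_cal * delta_T / m_fuel
Q_released = 9.56 * 3.05 = 29.1580 kJ
m_fuel = 1.68 g = 1.68/1000 kg = 0.001680 kg
Hc = 29.1580 / 0.001680 = 17355.95 kJ/kg


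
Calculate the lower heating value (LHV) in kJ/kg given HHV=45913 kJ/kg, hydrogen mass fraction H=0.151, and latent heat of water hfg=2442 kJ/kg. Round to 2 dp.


LHV = HHV - hfg * 9 * H
Water correction = 2442 * 9 * 0.151 = 3318.678 kJ/kg
LHV = 45913 - 3318.678 = 42594.32 kJ/kg


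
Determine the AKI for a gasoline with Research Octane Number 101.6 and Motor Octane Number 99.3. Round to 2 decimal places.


AKI = (RON + MON) / 2
AKI = (101.6 + 99.3) / 2
AKI = 200.9 / 2 = 100.45


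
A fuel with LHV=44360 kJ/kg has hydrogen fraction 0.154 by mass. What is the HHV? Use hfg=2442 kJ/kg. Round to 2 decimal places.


HHV = LHV + hfg * 9 * H
Water addition = 2442 * 9 * 0.154 = 3384.612 kJ/kg
HHV = 44360 + 3384.612 = 47744.61 kJ/kg


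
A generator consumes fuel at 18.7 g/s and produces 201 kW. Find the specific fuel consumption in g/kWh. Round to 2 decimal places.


SFC = (mf / BP) * 3600
Rate = 18.7 / 201 = 0.093035 g/(s*kW)
SFC = 0.093035 * 3600 = 334.93 g/kWh


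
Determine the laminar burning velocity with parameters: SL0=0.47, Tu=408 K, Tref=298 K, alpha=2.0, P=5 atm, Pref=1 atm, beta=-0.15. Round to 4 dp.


SL = SL0 * (Tu/Tref)^alpha * (P/Pref)^beta
T ratio = 408/298 = 1.36912752
(T ratio)^alpha = 1.36912752^2.0 = 1.874510
(P/Pref)^beta = 5^(-0.15) = 0.785515
SL = 0.47 * 1.874510 * 0.785515 = 0.6921 m/s


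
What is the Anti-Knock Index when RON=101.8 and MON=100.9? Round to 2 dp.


AKI = (RON + MON) / 2
AKI = (101.8 + 100.9) / 2
AKI = 202.7 / 2 = 101.35


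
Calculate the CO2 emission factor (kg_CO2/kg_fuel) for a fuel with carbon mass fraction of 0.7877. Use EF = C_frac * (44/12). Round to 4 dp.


EF = C_frac * (M_CO2 / M_C)
EF = 0.7877 * (44/12)
EF = 0.7877 * 3.666667 = 2.8882 kg_CO2/kg_fuel


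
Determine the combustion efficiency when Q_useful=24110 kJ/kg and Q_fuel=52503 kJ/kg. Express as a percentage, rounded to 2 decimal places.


Efficiency = (Q_useful / Q_fuel) * 100
Efficiency = (24110 / 52503) * 100
Efficiency = 0.4592 * 100 = 45.92%


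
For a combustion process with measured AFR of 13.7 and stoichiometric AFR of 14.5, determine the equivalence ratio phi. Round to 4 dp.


phi = AFR_stoich / AFR_actual
phi = 14.5 / 13.7 = 1.0584


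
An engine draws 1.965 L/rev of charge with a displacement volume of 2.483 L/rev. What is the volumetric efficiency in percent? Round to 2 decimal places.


eta_v = (V_actual / V_disp) * 100
Ratio = 1.965 / 2.483 = 0.7914
eta_v = 0.7914 * 100 = 79.14%


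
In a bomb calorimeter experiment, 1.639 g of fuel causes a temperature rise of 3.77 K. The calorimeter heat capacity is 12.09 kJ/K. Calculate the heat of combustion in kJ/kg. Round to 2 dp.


Hc = C_cal * delta_T / m_fuel
Q_released = 12.09 * 3.77 = 45.5793 kJ
m_fuel = 1.639 g = 1.639/1000 kg = 0.001639 kg
Hc = 45.5793 / 0.001639 = 27809.21 kJ/kg


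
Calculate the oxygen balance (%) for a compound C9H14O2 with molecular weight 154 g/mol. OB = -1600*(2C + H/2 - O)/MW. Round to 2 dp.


OB = -1600 * (2C + H/2 - O) / MW
Inner = 2*9 + 14/2 - 2 = 23.00
OB = -1600 * 23.00 / 154 = -238.96%


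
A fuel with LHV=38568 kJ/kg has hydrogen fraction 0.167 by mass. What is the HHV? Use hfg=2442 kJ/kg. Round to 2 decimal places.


HHV = LHV + hfg * 9 * H
Water addition = 2442 * 9 * 0.167 = 3670.326 kJ/kg
HHV = 38568 + 3670.326 = 42238.33 kJ/kg


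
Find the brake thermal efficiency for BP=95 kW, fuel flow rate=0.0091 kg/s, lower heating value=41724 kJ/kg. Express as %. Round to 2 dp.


eta_BTE = (BP / (mf * LHV)) * 100
Denominator = 0.0091 * 41724 = 379.6884 kW
eta_BTE = (95 / 379.6884) * 100 = 25.02%


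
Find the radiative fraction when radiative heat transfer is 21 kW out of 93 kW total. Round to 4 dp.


f_rad = Q_rad / Q_total
f_rad = 21 / 93 = 0.2258


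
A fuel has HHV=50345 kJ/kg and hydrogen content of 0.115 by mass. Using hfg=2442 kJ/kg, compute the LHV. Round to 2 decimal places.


LHV = HHV - hfg * 9 * H
Water correction = 2442 * 9 * 0.115 = 2527.470 kJ/kg
LHV = 50345 - 2527.470 = 47817.53 kJ/kg


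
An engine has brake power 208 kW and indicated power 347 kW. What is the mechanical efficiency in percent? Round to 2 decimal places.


eta_mech = (BP / IP) * 100
Ratio = 208 / 347 = 0.5994
eta_mech = 0.5994 * 100 = 59.94%


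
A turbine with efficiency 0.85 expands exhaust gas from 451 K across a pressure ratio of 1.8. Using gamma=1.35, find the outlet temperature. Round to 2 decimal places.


T_out = T_in * (1 - eta * (1 - PR^(-(gamma-1)/gamma)))
Exponent = -(1.35-1)/1.35 = -0.25925926
PR^exp = 1.8^(-0.25925926) = 0.85865408
Factor = 1 - 0.85*(1 - 0.85865408) = 0.87985597
T_out = 451 * 0.87985597 = 396.82 K


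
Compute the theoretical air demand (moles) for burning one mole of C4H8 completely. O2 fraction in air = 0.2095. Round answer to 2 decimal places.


Balanced combustion: C4H8 + 6 O2 -> 4 CO2 + 4 H2O
O2 needed = C + H/4 = 4 + 8/4 = 6.00 moles
Air moles = O2 / 0.2095 = 6.00 / 0.2095 = 28.64 moles air


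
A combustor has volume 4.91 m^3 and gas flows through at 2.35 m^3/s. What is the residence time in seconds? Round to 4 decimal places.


tau = V / Q_flow
tau = 4.91 / 2.35 = 2.0894 s


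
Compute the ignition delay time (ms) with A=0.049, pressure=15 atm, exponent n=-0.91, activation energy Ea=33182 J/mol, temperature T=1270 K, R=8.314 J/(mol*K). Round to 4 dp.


tau = A * P^n * exp(Ea/(R*T))
P^n = 15^(-0.91) = 0.08506618
Ea/(R*T) = 33182/(8.314*1270) = 3.142598
exp(Ea/(R*T)) = 23.163967
tau = 0.049 * 0.08506618 * 23.163967 = 0.0966 ms


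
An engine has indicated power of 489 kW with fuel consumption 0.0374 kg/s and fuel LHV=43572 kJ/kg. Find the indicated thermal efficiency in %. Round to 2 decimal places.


eta_ith = (IP / (mf * LHV)) * 100
Denominator = 0.0374 * 43572 = 1629.5928 kW
eta_ith = (489 / 1629.5928) * 100 = 30.01%


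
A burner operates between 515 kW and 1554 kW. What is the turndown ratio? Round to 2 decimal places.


TDR = Q_max / Q_min
TDR = 1554 / 515 = 3.02


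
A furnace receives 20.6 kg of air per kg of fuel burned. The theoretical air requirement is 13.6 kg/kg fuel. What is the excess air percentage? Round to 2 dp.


Excess air = actual - stoichiometric = 20.6 - 13.6 = 7.00 kg/kg fuel
Excess air % = (excess / stoich) * 100 = (7.00 / 13.6) * 100 = 51.47%


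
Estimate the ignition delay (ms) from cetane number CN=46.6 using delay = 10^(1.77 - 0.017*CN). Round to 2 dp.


delay = 10^(1.77 - 0.017*CN)
Exponent = 1.77 - 0.017*46.6 = 0.9778
delay = 10^0.9778 = 9.50 ms


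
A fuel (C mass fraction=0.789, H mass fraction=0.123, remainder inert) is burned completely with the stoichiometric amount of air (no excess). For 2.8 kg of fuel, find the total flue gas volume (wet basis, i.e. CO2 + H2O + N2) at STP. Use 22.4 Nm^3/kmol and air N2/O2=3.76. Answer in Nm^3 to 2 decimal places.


Per kg fuel: CO2 = (C/12 kmol)*22.4 = (0.789/12)*22.4 = 1.47280 Nm^3
Per kg fuel: H2O = (H/2 kmol)*22.4 = (0.123/2)*22.4 = 1.37760 Nm^3
O2 needed per kg fuel = C/12 + H/4 = 0.789/12 + 0.123/4 = 0.09650000 kmol
Per kg fuel: N2 = O2*3.76*22.4 = 0.09650000*3.76*22.4 = 8.12762 Nm^3
Total per kg = 1.47280 + 1.37760 + 8.12762 = 10.97802 Nm^3
Total = 10.97802 * 2.8 = 30.74 Nm^3


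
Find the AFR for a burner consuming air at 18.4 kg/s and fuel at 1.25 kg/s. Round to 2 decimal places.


AFR = m_air / m_fuel
AFR = 18.4 / 1.25 = 14.72


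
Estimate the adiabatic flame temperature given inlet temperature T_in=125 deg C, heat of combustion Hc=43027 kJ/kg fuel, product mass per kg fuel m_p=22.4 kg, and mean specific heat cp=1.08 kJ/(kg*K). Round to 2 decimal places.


T_ad = T_in + Hc / (m_p * cp)
Denominator = 22.4 * 1.08 = 24.1920
Temperature rise = 43027 / 24.1920 = 1778.56 K
T_ad = 125 + 1778.56 = 1903.56 deg C


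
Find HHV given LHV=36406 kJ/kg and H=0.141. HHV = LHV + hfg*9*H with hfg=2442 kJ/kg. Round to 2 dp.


HHV = LHV + hfg * 9 * H
Water addition = 2442 * 9 * 0.141 = 3098.898 kJ/kg
HHV = 36406 + 3098.898 = 39504.90 kJ/kg


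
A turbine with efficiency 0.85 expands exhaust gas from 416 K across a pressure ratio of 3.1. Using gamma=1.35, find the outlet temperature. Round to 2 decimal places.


T_out = T_in * (1 - eta * (1 - PR^(-(gamma-1)/gamma)))
Exponent = -(1.35-1)/1.35 = -0.25925926
PR^exp = 3.1^(-0.25925926) = 0.74577862
Factor = 1 - 0.85*(1 - 0.74577862) = 0.78391183
T_out = 416 * 0.78391183 = 326.11 K


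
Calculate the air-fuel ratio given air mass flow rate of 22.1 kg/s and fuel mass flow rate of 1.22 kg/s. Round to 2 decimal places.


AFR = m_air / m_fuel
AFR = 22.1 / 1.22 = 18.11


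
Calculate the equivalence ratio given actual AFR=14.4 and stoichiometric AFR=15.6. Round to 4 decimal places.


phi = AFR_stoich / AFR_actual
phi = 15.6 / 14.4 = 1.0833


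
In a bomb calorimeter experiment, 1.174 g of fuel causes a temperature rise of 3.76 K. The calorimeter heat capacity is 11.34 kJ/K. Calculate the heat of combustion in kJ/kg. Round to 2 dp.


Hc = C_cal * delta_T / m_fuel
Q_released = 11.34 * 3.76 = 42.6384 kJ
m_fuel = 1.174 g = 1.174/1000 kg = 0.001174 kg
Hc = 42.6384 / 0.001174 = 36318.91 kJ/kg


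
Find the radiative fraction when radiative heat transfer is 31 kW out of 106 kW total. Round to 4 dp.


f_rad = Q_rad / Q_total
f_rad = 31 / 106 = 0.2925


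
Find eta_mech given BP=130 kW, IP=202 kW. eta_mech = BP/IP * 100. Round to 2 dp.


eta_mech = (BP / IP) * 100
Ratio = 130 / 202 = 0.6436
eta_mech = 0.6436 * 100 = 64.36%


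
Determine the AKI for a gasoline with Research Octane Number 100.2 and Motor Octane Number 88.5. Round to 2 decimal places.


AKI = (RON + MON) / 2
AKI = (100.2 + 88.5) / 2
AKI = 188.7 / 2 = 94.35


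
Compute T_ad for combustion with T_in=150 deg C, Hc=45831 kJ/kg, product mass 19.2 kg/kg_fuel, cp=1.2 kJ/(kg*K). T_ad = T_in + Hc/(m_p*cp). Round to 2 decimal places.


T_ad = T_in + Hc / (m_p * cp)
Denominator = 19.2 * 1.2 = 23.0400
Temperature rise = 45831 / 23.0400 = 1989.19 K
T_ad = 150 + 1989.19 = 2139.19 deg C


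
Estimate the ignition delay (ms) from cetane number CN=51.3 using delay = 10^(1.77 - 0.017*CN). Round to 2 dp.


delay = 10^(1.77 - 0.017*CN)
Exponent = 1.77 - 0.017*51.3 = 0.8979
delay = 10^0.8979 = 7.90 ms


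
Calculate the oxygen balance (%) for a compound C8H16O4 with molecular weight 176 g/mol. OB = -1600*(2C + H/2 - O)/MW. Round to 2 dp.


OB = -1600 * (2C + H/2 - O) / MW
Inner = 2*8 + 16/2 - 4 = 20.00
OB = -1600 * 20.00 / 176 = -181.82%


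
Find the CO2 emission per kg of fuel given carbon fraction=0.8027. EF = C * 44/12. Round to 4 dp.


EF = C_frac * (M_CO2 / M_C)
EF = 0.8027 * (44/12)
EF = 0.8027 * 3.666667 = 2.9432 kg_CO2/kg_fuel


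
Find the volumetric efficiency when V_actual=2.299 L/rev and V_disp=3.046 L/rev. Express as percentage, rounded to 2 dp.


eta_v = (V_actual / V_disp) * 100
Ratio = 2.299 / 3.046 = 0.7548
eta_v = 0.7548 * 100 = 75.48%


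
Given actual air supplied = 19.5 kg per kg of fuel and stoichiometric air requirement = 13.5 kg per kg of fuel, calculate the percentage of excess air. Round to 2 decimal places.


Excess air = actual - stoichiometric = 19.5 - 13.5 = 6.00 kg/kg fuel
Excess air % = (excess / stoich) * 100 = (6.00 / 13.5) * 100 = 44.44%


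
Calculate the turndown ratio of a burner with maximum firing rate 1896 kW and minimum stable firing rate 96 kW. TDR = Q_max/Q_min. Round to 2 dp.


TDR = Q_max / Q_min
TDR = 1896 / 96 = 19.75


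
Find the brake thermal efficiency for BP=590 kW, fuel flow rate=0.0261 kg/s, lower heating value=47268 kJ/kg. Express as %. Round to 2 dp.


eta_BTE = (BP / (mf * LHV)) * 100
Denominator = 0.0261 * 47268 = 1233.6948 kW
eta_BTE = (590 / 1233.6948) * 100 = 47.82%


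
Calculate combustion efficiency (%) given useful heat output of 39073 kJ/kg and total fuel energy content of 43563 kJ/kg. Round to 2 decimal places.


Efficiency = (Q_useful / Q_fuel) * 100
Efficiency = (39073 / 43563) * 100
Efficiency = 0.8969 * 100 = 89.69%


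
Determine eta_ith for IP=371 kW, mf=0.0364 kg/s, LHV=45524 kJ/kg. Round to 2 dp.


eta_ith = (IP / (mf * LHV)) * 100
Denominator = 0.0364 * 45524 = 1657.0736 kW
eta_ith = (371 / 1657.0736) * 100 = 22.39%


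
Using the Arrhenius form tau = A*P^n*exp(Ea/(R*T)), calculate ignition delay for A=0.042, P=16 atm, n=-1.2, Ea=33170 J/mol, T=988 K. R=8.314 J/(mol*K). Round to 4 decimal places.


tau = A * P^n * exp(Ea/(R*T))
P^n = 16^(-1.2) = 0.03589682
Ea/(R*T) = 33170/(8.314*988) = 4.038113
exp(Ea/(R*T)) = 56.719233
tau = 0.042 * 0.03589682 * 56.719233 = 0.0855 ms


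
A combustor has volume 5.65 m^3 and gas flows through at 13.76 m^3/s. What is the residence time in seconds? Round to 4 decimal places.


tau = V / Q_flow
tau = 5.65 / 13.76 = 0.4106 s


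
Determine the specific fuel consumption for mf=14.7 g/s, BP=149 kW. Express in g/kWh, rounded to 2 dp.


SFC = (mf / BP) * 3600
Rate = 14.7 / 149 = 0.098658 g/(s*kW)
SFC = 0.098658 * 3600 = 355.17 g/kWh


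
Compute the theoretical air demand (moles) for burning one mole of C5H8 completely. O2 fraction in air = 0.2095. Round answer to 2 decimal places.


Balanced combustion: C5H8 + 7 O2 -> 5 CO2 + 4 H2O
O2 needed = C + H/4 = 5 + 8/4 = 7.00 moles
Air moles = O2 / 0.2095 = 7.00 / 0.2095 = 33.41 moles air


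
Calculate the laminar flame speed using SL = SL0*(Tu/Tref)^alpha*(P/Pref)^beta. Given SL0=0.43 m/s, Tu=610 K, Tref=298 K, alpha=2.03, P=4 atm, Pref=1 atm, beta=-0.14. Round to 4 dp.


SL = SL0 * (Tu/Tref)^alpha * (P/Pref)^beta
T ratio = 610/298 = 2.04697987
(T ratio)^alpha = 2.04697987^2.03 = 4.281151
(P/Pref)^beta = 4^(-0.14) = 0.823591
SL = 0.43 * 4.281151 * 0.823591 = 1.5161 m/s


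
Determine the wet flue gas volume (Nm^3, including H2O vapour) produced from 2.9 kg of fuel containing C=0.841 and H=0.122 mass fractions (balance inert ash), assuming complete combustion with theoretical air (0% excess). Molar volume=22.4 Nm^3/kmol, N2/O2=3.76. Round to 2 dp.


Per kg fuel: CO2 = (C/12 kmol)*22.4 = (0.841/12)*22.4 = 1.56987 Nm^3
Per kg fuel: H2O = (H/2 kmol)*22.4 = (0.122/2)*22.4 = 1.36640 Nm^3
O2 needed per kg fuel = C/12 + H/4 = 0.841/12 + 0.122/4 = 0.10058333 kmol
Per kg fuel: N2 = O2*3.76*22.4 = 0.10058333*3.76*22.4 = 8.47153 Nm^3
Total per kg = 1.56987 + 1.36640 + 8.47153 = 11.40780 Nm^3
Total = 11.40780 * 2.9 = 33.08 Nm^3


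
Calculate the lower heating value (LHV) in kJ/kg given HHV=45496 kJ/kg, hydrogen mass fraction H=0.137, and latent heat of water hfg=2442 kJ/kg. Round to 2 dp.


LHV = HHV - hfg * 9 * H
Water correction = 2442 * 9 * 0.137 = 3010.986 kJ/kg
LHV = 45496 - 3010.986 = 42485.01 kJ/kg


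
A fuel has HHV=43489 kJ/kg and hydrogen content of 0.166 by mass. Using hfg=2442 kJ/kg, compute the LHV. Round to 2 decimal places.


LHV = HHV - hfg * 9 * H
Water correction = 2442 * 9 * 0.166 = 3648.348 kJ/kg
LHV = 43489 - 3648.348 = 39840.65 kJ/kg


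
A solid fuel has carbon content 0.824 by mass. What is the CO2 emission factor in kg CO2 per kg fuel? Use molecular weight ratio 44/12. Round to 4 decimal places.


EF = C_frac * (M_CO2 / M_C)
EF = 0.824 * (44/12)
EF = 0.824 * 3.666667 = 3.0213 kg_CO2/kg_fuel


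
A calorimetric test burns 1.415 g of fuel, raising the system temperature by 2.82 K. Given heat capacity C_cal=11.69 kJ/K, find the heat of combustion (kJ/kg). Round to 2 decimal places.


Hc = C_cal * delta_T / m_fuel
Q_released = 11.69 * 2.82 = 32.9658 kJ
m_fuel = 1.415 g = 1.415/1000 kg = 0.001415 kg
Hc = 32.9658 / 0.001415 = 23297.39 kJ/kg


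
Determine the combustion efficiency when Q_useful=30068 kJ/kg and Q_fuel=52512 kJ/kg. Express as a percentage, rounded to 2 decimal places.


Efficiency = (Q_useful / Q_fuel) * 100
Efficiency = (30068 / 52512) * 100
Efficiency = 0.5726 * 100 = 57.26%


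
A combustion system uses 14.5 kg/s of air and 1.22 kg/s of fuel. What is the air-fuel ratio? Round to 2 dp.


AFR = m_air / m_fuel
AFR = 14.5 / 1.22 = 11.89


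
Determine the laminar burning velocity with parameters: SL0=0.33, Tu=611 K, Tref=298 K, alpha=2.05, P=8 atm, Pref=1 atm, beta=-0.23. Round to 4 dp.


SL = SL0 * (Tu/Tref)^alpha * (P/Pref)^beta
T ratio = 611/298 = 2.05033557
(T ratio)^alpha = 2.05033557^2.05 = 4.357538
(P/Pref)^beta = 8^(-0.23) = 0.619854
SL = 0.33 * 4.357538 * 0.619854 = 0.8913 m/s


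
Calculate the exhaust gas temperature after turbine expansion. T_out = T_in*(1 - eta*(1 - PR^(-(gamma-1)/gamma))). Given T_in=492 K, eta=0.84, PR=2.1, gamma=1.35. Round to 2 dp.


T_out = T_in * (1 - eta * (1 - PR^(-(gamma-1)/gamma)))
Exponent = -(1.35-1)/1.35 = -0.25925926
PR^exp = 2.1^(-0.25925926) = 0.82501466
Factor = 1 - 0.84*(1 - 0.82501466) = 0.85301231
T_out = 492 * 0.85301231 = 419.68 K


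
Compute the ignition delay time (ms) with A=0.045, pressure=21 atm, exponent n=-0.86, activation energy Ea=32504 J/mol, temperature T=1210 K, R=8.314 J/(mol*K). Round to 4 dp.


tau = A * P^n * exp(Ea/(R*T))
P^n = 21^(-0.86) = 0.07292751
Ea/(R*T) = 32504/(8.314*1210) = 3.231033
exp(Ea/(R*T)) = 25.305789
tau = 0.045 * 0.07292751 * 25.305789 = 0.0830 ms


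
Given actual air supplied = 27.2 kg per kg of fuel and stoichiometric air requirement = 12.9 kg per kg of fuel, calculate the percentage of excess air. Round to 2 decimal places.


Excess air = actual - stoichiometric = 27.2 - 12.9 = 14.30 kg/kg fuel
Excess air % = (excess / stoich) * 100 = (14.30 / 12.9) * 100 = 110.85%


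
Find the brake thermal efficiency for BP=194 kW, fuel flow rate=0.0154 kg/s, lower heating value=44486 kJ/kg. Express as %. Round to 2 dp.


eta_BTE = (BP / (mf * LHV)) * 100
Denominator = 0.0154 * 44486 = 685.0844 kW
eta_BTE = (194 / 685.0844) * 100 = 28.32%


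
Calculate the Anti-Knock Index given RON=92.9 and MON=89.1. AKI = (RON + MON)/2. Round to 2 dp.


AKI = (RON + MON) / 2
AKI = (92.9 + 89.1) / 2
AKI = 182.0 / 2 = 91.00


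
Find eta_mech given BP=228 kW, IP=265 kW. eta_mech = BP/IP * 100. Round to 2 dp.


eta_mech = (BP / IP) * 100
Ratio = 228 / 265 = 0.8604
eta_mech = 0.8604 * 100 = 86.04%


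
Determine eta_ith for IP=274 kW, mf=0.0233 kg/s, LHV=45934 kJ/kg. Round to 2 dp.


eta_ith = (IP / (mf * LHV)) * 100
Denominator = 0.0233 * 45934 = 1070.2622 kW
eta_ith = (274 / 1070.2622) * 100 = 25.60%


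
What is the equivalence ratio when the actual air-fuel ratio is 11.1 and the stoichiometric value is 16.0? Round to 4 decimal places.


phi = AFR_stoich / AFR_actual
phi = 16.0 / 11.1 = 1.4414


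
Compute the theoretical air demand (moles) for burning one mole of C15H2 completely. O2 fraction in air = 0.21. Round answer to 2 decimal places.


Balanced combustion: C15H2 + 15.5 O2 -> 15 CO2 + 1 H2O
O2 needed = C + H/4 = 15 + 2/4 = 15.50 moles
Air moles = O2 / 0.21 = 15.50 / 0.21 = 73.81 moles air


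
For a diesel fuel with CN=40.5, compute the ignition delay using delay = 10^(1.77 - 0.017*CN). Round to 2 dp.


delay = 10^(1.77 - 0.017*CN)
Exponent = 1.77 - 0.017*40.5 = 1.0815
delay = 10^1.0815 = 12.06 ms


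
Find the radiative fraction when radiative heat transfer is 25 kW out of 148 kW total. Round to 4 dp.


f_rad = Q_rad / Q_total
f_rad = 25 / 148 = 0.1689


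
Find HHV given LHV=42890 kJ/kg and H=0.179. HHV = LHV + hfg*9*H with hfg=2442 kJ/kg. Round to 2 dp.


HHV = LHV + hfg * 9 * H
Water addition = 2442 * 9 * 0.179 = 3934.062 kJ/kg
HHV = 42890 + 3934.062 = 46824.06 kJ/kg


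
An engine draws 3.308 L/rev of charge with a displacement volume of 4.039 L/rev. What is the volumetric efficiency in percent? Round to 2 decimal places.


eta_v = (V_actual / V_disp) * 100
Ratio = 3.308 / 4.039 = 0.8190
eta_v = 0.8190 * 100 = 81.90%


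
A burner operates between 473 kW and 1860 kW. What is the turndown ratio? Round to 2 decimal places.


TDR = Q_max / Q_min
TDR = 1860 / 473 = 3.93


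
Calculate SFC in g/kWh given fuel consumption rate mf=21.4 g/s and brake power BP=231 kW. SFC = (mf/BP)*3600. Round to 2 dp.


SFC = (mf / BP) * 3600
Rate = 21.4 / 231 = 0.092641 g/(s*kW)
SFC = 0.092641 * 3600 = 333.51 g/kWh


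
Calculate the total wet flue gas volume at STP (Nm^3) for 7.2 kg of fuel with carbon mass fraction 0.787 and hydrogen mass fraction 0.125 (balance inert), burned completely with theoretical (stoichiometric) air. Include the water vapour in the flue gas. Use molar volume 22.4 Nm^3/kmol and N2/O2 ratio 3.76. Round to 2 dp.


Per kg fuel: CO2 = (C/12 kmol)*22.4 = (0.787/12)*22.4 = 1.46907 Nm^3
Per kg fuel: H2O = (H/2 kmol)*22.4 = (0.125/2)*22.4 = 1.40000 Nm^3
O2 needed per kg fuel = C/12 + H/4 = 0.787/12 + 0.125/4 = 0.09683333 kmol
Per kg fuel: N2 = O2*3.76*22.4 = 0.09683333*3.76*22.4 = 8.15569 Nm^3
Total per kg = 1.46907 + 1.40000 + 8.15569 = 11.02476 Nm^3
Total = 11.02476 * 7.2 = 79.38 Nm^3


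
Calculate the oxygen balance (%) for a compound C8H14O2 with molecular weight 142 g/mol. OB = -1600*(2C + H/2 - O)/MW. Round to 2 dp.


OB = -1600 * (2C + H/2 - O) / MW
Inner = 2*8 + 14/2 - 2 = 21.00
OB = -1600 * 21.00 / 142 = -236.62%


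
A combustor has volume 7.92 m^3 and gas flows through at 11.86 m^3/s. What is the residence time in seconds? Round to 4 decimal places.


tau = V / Q_flow
tau = 7.92 / 11.86 = 0.6678 s


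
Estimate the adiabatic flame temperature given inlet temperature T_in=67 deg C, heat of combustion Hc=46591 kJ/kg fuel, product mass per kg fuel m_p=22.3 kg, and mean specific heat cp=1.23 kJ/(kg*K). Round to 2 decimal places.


T_ad = T_in + Hc / (m_p * cp)
Denominator = 22.3 * 1.23 = 27.4290
Temperature rise = 46591 / 27.4290 = 1698.60 K
T_ad = 67 + 1698.60 = 1765.60 deg C


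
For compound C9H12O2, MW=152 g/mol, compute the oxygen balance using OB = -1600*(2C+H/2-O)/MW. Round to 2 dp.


OB = -1600 * (2C + H/2 - O) / MW
Inner = 2*9 + 12/2 - 2 = 22.00
OB = -1600 * 22.00 / 152 = -231.58%


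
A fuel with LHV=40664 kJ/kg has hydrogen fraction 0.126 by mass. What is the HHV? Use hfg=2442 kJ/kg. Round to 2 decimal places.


HHV = LHV + hfg * 9 * H
Water addition = 2442 * 9 * 0.126 = 2769.228 kJ/kg
HHV = 40664 + 2769.228 = 43433.23 kJ/kg


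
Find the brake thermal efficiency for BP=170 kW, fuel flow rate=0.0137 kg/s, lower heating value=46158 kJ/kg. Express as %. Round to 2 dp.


eta_BTE = (BP / (mf * LHV)) * 100
Denominator = 0.0137 * 46158 = 632.3646 kW
eta_BTE = (170 / 632.3646) * 100 = 26.88%


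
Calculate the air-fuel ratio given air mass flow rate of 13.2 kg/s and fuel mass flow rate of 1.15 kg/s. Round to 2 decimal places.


AFR = m_air / m_fuel
AFR = 13.2 / 1.15 = 11.48


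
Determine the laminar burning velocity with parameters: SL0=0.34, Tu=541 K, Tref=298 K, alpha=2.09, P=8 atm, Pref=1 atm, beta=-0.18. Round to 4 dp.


SL = SL0 * (Tu/Tref)^alpha * (P/Pref)^beta
T ratio = 541/298 = 1.81543624
(T ratio)^alpha = 1.81543624^2.09 = 3.477525
(P/Pref)^beta = 8^(-0.18) = 0.687771
SL = 0.34 * 3.477525 * 0.687771 = 0.8132 m/s


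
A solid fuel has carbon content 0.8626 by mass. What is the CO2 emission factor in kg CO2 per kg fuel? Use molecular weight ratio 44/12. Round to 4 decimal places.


EF = C_frac * (M_CO2 / M_C)
EF = 0.8626 * (44/12)
EF = 0.8626 * 3.666667 = 3.1629 kg_CO2/kg_fuel


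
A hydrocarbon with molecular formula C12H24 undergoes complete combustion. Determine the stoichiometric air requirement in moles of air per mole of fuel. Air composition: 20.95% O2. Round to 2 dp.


Balanced combustion: C12H24 + 18 O2 -> 12 CO2 + 12 H2O
O2 needed = C + H/4 = 12 + 24/4 = 18.00 moles
Air moles = O2 / 0.2095 = 18.00 / 0.2095 = 85.92 moles air


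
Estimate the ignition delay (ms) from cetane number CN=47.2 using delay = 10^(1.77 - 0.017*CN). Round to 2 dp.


delay = 10^(1.77 - 0.017*CN)
Exponent = 1.77 - 0.017*47.2 = 0.9676
delay = 10^0.9676 = 9.28 ms


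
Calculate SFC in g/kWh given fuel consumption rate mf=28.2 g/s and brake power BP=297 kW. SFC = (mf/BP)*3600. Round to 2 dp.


SFC = (mf / BP) * 3600
Rate = 28.2 / 297 = 0.094949 g/(s*kW)
SFC = 0.094949 * 3600 = 341.82 g/kWh


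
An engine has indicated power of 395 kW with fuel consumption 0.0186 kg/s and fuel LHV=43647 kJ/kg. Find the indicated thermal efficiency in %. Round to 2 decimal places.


eta_ith = (IP / (mf * LHV)) * 100
Denominator = 0.0186 * 43647 = 811.8342 kW
eta_ith = (395 / 811.8342) * 100 = 48.66%


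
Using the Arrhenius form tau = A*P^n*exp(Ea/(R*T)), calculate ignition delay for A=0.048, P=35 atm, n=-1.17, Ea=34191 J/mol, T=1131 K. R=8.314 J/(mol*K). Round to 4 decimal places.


tau = A * P^n * exp(Ea/(R*T))
P^n = 35^(-1.17) = 0.01561135
Ea/(R*T) = 34191/(8.314*1131) = 3.636128
exp(Ea/(R*T)) = 37.944635
tau = 0.048 * 0.01561135 * 37.944635 = 0.0284 ms


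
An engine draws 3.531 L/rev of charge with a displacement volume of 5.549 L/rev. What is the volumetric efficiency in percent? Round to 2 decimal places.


eta_v = (V_actual / V_disp) * 100
Ratio = 3.531 / 5.549 = 0.6363
eta_v = 0.6363 * 100 = 63.63%


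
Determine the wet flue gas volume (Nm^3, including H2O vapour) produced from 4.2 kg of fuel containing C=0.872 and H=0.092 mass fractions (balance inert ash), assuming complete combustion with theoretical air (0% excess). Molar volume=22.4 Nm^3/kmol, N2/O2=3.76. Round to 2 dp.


Per kg fuel: CO2 = (C/12 kmol)*22.4 = (0.872/12)*22.4 = 1.62773 Nm^3
Per kg fuel: H2O = (H/2 kmol)*22.4 = (0.092/2)*22.4 = 1.03040 Nm^3
O2 needed per kg fuel = C/12 + H/4 = 0.872/12 + 0.092/4 = 0.09566667 kmol
Per kg fuel: N2 = O2*3.76*22.4 = 0.09566667*3.76*22.4 = 8.05743 Nm^3
Total per kg = 1.62773 + 1.03040 + 8.05743 = 10.71556 Nm^3
Total = 10.71556 * 4.2 = 45.01 Nm^3


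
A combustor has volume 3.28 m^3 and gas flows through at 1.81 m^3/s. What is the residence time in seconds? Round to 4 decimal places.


tau = V / Q_flow
tau = 3.28 / 1.81 = 1.8122 s


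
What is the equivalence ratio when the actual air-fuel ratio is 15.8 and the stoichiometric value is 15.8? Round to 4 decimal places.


phi = AFR_stoich / AFR_actual
phi = 15.8 / 15.8 = 1.0000


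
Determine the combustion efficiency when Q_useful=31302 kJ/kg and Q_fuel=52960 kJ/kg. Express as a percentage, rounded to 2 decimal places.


Efficiency = (Q_useful / Q_fuel) * 100
Efficiency = (31302 / 52960) * 100
Efficiency = 0.5910 * 100 = 59.10%


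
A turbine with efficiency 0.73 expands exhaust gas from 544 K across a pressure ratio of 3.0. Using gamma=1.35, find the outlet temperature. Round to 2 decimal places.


T_out = T_in * (1 - eta * (1 - PR^(-(gamma-1)/gamma)))
Exponent = -(1.35-1)/1.35 = -0.25925926
PR^exp = 3.0^(-0.25925926) = 0.75214556
Factor = 1 - 0.73*(1 - 0.75214556) = 0.81906626
T_out = 544 * 0.81906626 = 445.57 K


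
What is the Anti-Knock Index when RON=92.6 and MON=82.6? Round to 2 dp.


AKI = (RON + MON) / 2
AKI = (92.6 + 82.6) / 2
AKI = 175.2 / 2 = 87.60


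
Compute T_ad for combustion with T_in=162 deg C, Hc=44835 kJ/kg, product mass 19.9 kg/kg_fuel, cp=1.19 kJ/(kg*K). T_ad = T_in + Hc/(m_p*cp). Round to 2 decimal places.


T_ad = T_in + Hc / (m_p * cp)
Denominator = 19.9 * 1.19 = 23.6810
Temperature rise = 44835 / 23.6810 = 1893.29 K
T_ad = 162 + 1893.29 = 2055.29 deg C
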